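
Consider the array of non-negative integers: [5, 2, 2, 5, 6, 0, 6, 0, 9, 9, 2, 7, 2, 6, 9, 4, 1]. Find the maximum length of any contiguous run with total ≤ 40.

→ 5: sum 5, len 1
→ 2: sum 7, len 2
→ 2: sum 9, len 3
→ 5: sum 14, len 4
→ 6: sum 20, len 5
→ 0: sum 20, len 6
→ 6: sum 26, len 7
→ 0: sum 26, len 8
→ 9: sum 35, len 9
→ 9 (dropped 5): sum 39, len 9
→ 2 (dropped 2): sum 39, len 9
→ 7 (dropped 2, 5): sum 39, len 8
→ 2 (dropped 6): sum 35, len 8
→ 6 (dropped 0, 6): sum 35, len 7
→ 9 (dropped 0, 9): sum 35, len 6
→ 4: sum 39, len 7
→ 1: sum 40, len 8
Longest length seen: 9.

9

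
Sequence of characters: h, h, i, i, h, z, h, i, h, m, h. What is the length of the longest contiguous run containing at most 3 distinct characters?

9

add h: window [h] (1 distinct), len 1
add h: window [h, h] (1 distinct), len 2
add i: window [h, h, i] (2 distinct), len 3
add i: window [h, h, i, i] (2 distinct), len 4
add h: window [h, h, i, i, h] (2 distinct), len 5
add z: window [h, h, i, i, h, z] (3 distinct), len 6
add h: window [h, h, i, i, h, z, h] (3 distinct), len 7
add i: window [h, h, i, i, h, z, h, i] (3 distinct), len 8
add h: window [h, h, i, i, h, z, h, i, h] (3 distinct), len 9
add m: window [h, i, h, m] (3 distinct), len 4
add h: window [h, i, h, m, h] (3 distinct), len 5
Longest length with ≤3 distinct: 9.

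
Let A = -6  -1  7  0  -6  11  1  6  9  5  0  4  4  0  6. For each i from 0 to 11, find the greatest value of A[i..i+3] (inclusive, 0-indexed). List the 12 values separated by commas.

7, 7, 11, 11, 11, 11, 9, 9, 9, 5, 4, 6

[-6, -1, 7, 0] → max 7
[-1, 7, 0, -6] → max 7
[7, 0, -6, 11] → max 11
[0, -6, 11, 1] → max 11
[-6, 11, 1, 6] → max 11
[11, 1, 6, 9] → max 11
[1, 6, 9, 5] → max 9
[6, 9, 5, 0] → max 9
[9, 5, 0, 4] → max 9
[5, 0, 4, 4] → max 5
[0, 4, 4, 0] → max 4
[4, 4, 0, 6] → max 6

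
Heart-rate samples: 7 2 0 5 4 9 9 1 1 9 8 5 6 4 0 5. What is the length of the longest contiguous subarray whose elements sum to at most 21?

5

add 7: [7] sum 7, len 1
add 2: [7, 2] sum 9, len 2
add 0: [7, 2, 0] sum 9, len 3
add 5: [7, 2, 0, 5] sum 14, len 4
add 4: [7, 2, 0, 5, 4] sum 18, len 5
add 9: [2, 0, 5, 4, 9] sum 20, len 5
add 9: [9, 9] sum 18, len 2
add 1: [9, 9, 1] sum 19, len 3
add 1: [9, 9, 1, 1] sum 20, len 4
add 9: [9, 1, 1, 9] sum 20, len 4
add 8: [1, 1, 9, 8] sum 19, len 4
add 5: [8, 5] sum 13, len 2
add 6: [8, 5, 6] sum 19, len 3
add 4: [5, 6, 4] sum 15, len 3
add 0: [5, 6, 4, 0] sum 15, len 4
add 5: [5, 6, 4, 0, 5] sum 20, len 5
Longest length seen: 5.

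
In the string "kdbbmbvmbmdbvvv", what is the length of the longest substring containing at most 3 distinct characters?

8

[k] 1 distinct, len 1
[k, d] 2 distinct, len 2
[k, d, b] 3 distinct, len 3
[k, d, b, b] 3 distinct, len 4
[d, b, b, m] 3 distinct, len 4
[d, b, b, m, b] 3 distinct, len 5
[b, b, m, b, v] 3 distinct, len 5
[b, b, m, b, v, m] 3 distinct, len 6
[b, b, m, b, v, m, b] 3 distinct, len 7
[b, b, m, b, v, m, b, m] 3 distinct, len 8
[m, b, m, d] 3 distinct, len 4
[m, b, m, d, b] 3 distinct, len 5
[d, b, v] 3 distinct, len 3
[d, b, v, v] 3 distinct, len 4
[d, b, v, v, v] 3 distinct, len 5
Longest length with ≤3 distinct: 8.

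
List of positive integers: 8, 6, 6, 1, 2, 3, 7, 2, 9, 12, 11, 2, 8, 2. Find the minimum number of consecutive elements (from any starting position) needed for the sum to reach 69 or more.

12

add 8: running sum 8 < 69
add 6: running sum 14 < 69
add 6: running sum 20 < 69
add 1: running sum 21 < 69
add 2: running sum 23 < 69
add 3: running sum 26 < 69
add 7: running sum 33 < 69
add 2: running sum 35 < 69
add 9: running sum 44 < 69
add 12: running sum 56 < 69
add 11: running sum 67 < 69
end 11: [8, 6, 6, 1, 2, 3, 7, 2, 9, 12, 11, 2] sum 69, len 12
end 12: [6, 6, 1, 2, 3, 7, 2, 9, 12, 11, 2, 8] sum 69, len 12
end 13: [6, 6, 1, 2, 3, 7, 2, 9, 12, 11, 2, 8, 2] sum 71, len 13
Shortest qualifying length: 12.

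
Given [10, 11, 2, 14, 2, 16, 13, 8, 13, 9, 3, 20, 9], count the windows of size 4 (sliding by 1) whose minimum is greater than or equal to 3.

(10, 11, 2, 14) → min 2
(11, 2, 14, 2) → min 2
(2, 14, 2, 16) → min 2
(14, 2, 16, 13) → min 2
(2, 16, 13, 8) → min 2
(16, 13, 8, 13) → min 8  ≥ 3 ✓
(13, 8, 13, 9) → min 8  ≥ 3 ✓
(8, 13, 9, 3) → min 3  ≥ 3 ✓
(13, 9, 3, 20) → min 3  ≥ 3 ✓
(9, 3, 20, 9) → min 3  ≥ 3 ✓
5 windows satisfy the condition.

5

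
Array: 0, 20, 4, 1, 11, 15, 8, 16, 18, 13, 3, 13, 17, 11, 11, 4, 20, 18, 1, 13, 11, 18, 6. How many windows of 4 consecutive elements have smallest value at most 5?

15

[0, 20, 4, 1] → min 0  ≤ 5 ✓
[20, 4, 1, 11] → min 1  ≤ 5 ✓
[4, 1, 11, 15] → min 1  ≤ 5 ✓
[1, 11, 15, 8] → min 1  ≤ 5 ✓
[11, 15, 8, 16] → min 8
[15, 8, 16, 18] → min 8
[8, 16, 18, 13] → min 8
[16, 18, 13, 3] → min 3  ≤ 5 ✓
[18, 13, 3, 13] → min 3  ≤ 5 ✓
[13, 3, 13, 17] → min 3  ≤ 5 ✓
[3, 13, 17, 11] → min 3  ≤ 5 ✓
[13, 17, 11, 11] → min 11
[17, 11, 11, 4] → min 4  ≤ 5 ✓
[11, 11, 4, 20] → min 4  ≤ 5 ✓
[11, 4, 20, 18] → min 4  ≤ 5 ✓
[4, 20, 18, 1] → min 1  ≤ 5 ✓
[20, 18, 1, 13] → min 1  ≤ 5 ✓
[18, 1, 13, 11] → min 1  ≤ 5 ✓
[1, 13, 11, 18] → min 1  ≤ 5 ✓
[13, 11, 18, 6] → min 6
15 windows satisfy the condition.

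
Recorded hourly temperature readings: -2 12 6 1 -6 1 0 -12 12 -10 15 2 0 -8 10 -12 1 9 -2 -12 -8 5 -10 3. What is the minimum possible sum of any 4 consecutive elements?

-25

(-2, 12, 6, 1) → sum 17
(12, 6, 1, -6) → sum 13
(6, 1, -6, 1) → sum 2
(1, -6, 1, 0) → sum -4
(-6, 1, 0, -12) → sum -17
(1, 0, -12, 12) → sum 1
(0, -12, 12, -10) → sum -10
(-12, 12, -10, 15) → sum 5
(12, -10, 15, 2) → sum 19
(-10, 15, 2, 0) → sum 7
(15, 2, 0, -8) → sum 9
(2, 0, -8, 10) → sum 4
(0, -8, 10, -12) → sum -10
(-8, 10, -12, 1) → sum -9
(10, -12, 1, 9) → sum 8
(-12, 1, 9, -2) → sum -4
(1, 9, -2, -12) → sum -4
(9, -2, -12, -8) → sum -13
(-2, -12, -8, 5) → sum -17
(-12, -8, 5, -10) → sum -25
(-8, 5, -10, 3) → sum -10
Minimum of these is -25.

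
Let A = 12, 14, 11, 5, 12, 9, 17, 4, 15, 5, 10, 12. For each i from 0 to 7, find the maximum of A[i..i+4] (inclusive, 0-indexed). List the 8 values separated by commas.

14, 14, 17, 17, 17, 17, 17, 15

(12, 14, 11, 5, 12) → max 14
(14, 11, 5, 12, 9) → max 14
(11, 5, 12, 9, 17) → max 17
(5, 12, 9, 17, 4) → max 17
(12, 9, 17, 4, 15) → max 17
(9, 17, 4, 15, 5) → max 17
(17, 4, 15, 5, 10) → max 17
(4, 15, 5, 10, 12) → max 15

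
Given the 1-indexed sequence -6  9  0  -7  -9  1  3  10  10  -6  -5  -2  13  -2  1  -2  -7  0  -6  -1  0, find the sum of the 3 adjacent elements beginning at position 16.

Elements at indices 16..18: -2, -7, 0
sum(-2, -7, 0) = -9

-9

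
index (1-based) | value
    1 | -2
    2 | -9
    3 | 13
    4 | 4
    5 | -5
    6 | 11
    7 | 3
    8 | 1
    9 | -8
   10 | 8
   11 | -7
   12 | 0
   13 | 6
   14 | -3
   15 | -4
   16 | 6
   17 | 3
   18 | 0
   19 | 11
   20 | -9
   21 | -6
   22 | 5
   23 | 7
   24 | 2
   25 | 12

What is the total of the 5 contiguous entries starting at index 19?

8

Elements at indices 19..23: 11, -9, -6, 5, 7
sum(11, -9, -6, 5, 7) = 8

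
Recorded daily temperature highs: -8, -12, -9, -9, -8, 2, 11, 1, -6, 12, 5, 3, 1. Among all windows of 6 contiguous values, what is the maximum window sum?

[-8, -12, -9, -9, -8, 2] → sum -44
[-12, -9, -9, -8, 2, 11] → sum -25
[-9, -9, -8, 2, 11, 1] → sum -12
[-9, -8, 2, 11, 1, -6] → sum -9
[-8, 2, 11, 1, -6, 12] → sum 12
[2, 11, 1, -6, 12, 5] → sum 25
[11, 1, -6, 12, 5, 3] → sum 26
[1, -6, 12, 5, 3, 1] → sum 16
Maximum of these is 26.

26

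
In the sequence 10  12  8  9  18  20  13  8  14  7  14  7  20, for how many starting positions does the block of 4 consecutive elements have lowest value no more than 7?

(10, 12, 8, 9) → min 8
(12, 8, 9, 18) → min 8
(8, 9, 18, 20) → min 8
(9, 18, 20, 13) → min 9
(18, 20, 13, 8) → min 8
(20, 13, 8, 14) → min 8
(13, 8, 14, 7) → min 7  ≤ 7 ✓
(8, 14, 7, 14) → min 7  ≤ 7 ✓
(14, 7, 14, 7) → min 7  ≤ 7 ✓
(7, 14, 7, 20) → min 7  ≤ 7 ✓
4 windows satisfy the condition.

4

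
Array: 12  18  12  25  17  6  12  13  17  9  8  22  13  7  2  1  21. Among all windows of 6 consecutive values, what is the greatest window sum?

Each size-6 window and its sum:
12 18 12 25 17 6 → sum 90
18 12 25 17 6 12 → sum 90
12 25 17 6 12 13 → sum 85
25 17 6 12 13 17 → sum 90
17 6 12 13 17 9 → sum 74
6 12 13 17 9 8 → sum 65
12 13 17 9 8 22 → sum 81
13 17 9 8 22 13 → sum 82
17 9 8 22 13 7 → sum 76
9 8 22 13 7 2 → sum 61
8 22 13 7 2 1 → sum 53
22 13 7 2 1 21 → sum 66
Greatest of these is 90.

90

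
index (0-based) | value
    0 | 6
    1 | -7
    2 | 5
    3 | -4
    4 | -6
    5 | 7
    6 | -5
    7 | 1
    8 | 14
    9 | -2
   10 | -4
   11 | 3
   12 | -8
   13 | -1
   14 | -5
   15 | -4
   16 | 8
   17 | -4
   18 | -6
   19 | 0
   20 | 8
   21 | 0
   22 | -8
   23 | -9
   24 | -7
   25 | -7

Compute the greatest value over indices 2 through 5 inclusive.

Elements at indices 2..5: 5, -4, -6, 7
max(5, -4, -6, 7) = 7

7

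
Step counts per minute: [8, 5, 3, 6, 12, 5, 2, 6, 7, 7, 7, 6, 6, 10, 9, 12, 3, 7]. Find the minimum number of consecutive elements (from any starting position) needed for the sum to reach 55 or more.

7

Extend right; whenever the sum reaches 55, record the length and shrink from the left:
add 8: running sum 8 < 55
add 5: running sum 13 < 55
add 3: running sum 16 < 55
add 6: running sum 22 < 55
add 12: running sum 34 < 55
add 5: running sum 39 < 55
add 2: running sum 41 < 55
add 6: running sum 47 < 55
add 7: running sum 54 < 55
add 7: shortest ending here [8, 5, 3, 6, 12, 5, 2, 6, 7, 7] sum 61, len 10
add 7: shortest ending here [3, 6, 12, 5, 2, 6, 7, 7, 7] sum 55, len 9
add 6: shortest ending here [6, 12, 5, 2, 6, 7, 7, 7, 6] sum 58, len 9
add 6: shortest ending here [12, 5, 2, 6, 7, 7, 7, 6, 6] sum 58, len 9
add 10: shortest ending here [5, 2, 6, 7, 7, 7, 6, 6, 10] sum 56, len 9
add 9: shortest ending here [6, 7, 7, 7, 6, 6, 10, 9] sum 58, len 8
add 12: shortest ending here [7, 7, 6, 6, 10, 9, 12] sum 57, len 7
add 3: shortest ending here [7, 7, 6, 6, 10, 9, 12, 3] sum 60, len 8
add 7: shortest ending here [7, 6, 6, 10, 9, 12, 3, 7] sum 60, len 8
Shortest qualifying length: 7.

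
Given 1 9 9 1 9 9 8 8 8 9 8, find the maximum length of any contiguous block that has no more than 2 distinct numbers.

Extend right; when distinct count exceeds 2, shrink from the left:
add 1: window [1] (1 distinct), len 1
add 9: window [1, 9] (2 distinct), len 2
add 9: window [1, 9, 9] (2 distinct), len 3
add 1: window [1, 9, 9, 1] (2 distinct), len 4
add 9: window [1, 9, 9, 1, 9] (2 distinct), len 5
add 9: window [1, 9, 9, 1, 9, 9] (2 distinct), len 6
add 8: window [9, 9, 8] (2 distinct), len 3
add 8: window [9, 9, 8, 8] (2 distinct), len 4
add 8: window [9, 9, 8, 8, 8] (2 distinct), len 5
add 9: window [9, 9, 8, 8, 8, 9] (2 distinct), len 6
add 8: window [9, 9, 8, 8, 8, 9, 8] (2 distinct), len 7
Longest length with ≤2 distinct: 7.

7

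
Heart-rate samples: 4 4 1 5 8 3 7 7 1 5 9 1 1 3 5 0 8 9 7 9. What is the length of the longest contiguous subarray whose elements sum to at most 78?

add 4: [4] sum 4, len 1
add 4: [4, 4] sum 8, len 2
add 1: [4, 4, 1] sum 9, len 3
add 5: [4, 4, 1, 5] sum 14, len 4
add 8: [4, 4, 1, 5, 8] sum 22, len 5
add 3: [4, 4, 1, 5, 8, 3] sum 25, len 6
add 7: [4, 4, 1, 5, 8, 3, 7] sum 32, len 7
add 7: [4, 4, 1, 5, 8, 3, 7, 7] sum 39, len 8
add 1: [4, 4, 1, 5, 8, 3, 7, 7, 1] sum 40, len 9
add 5: [4, 4, 1, 5, 8, 3, 7, 7, 1, 5] sum 45, len 10
add 9: [4, 4, 1, 5, 8, 3, 7, 7, 1, 5, 9] sum 54, len 11
add 1: [4, 4, 1, 5, 8, 3, 7, 7, 1, 5, 9, 1] sum 55, len 12
add 1: [4, 4, 1, 5, 8, 3, 7, 7, 1, 5, 9, 1, 1] sum 56, len 13
add 3: [4, 4, 1, 5, 8, 3, 7, 7, 1, 5, 9, 1, 1, 3] sum 59, len 14
add 5: [4, 4, 1, 5, 8, 3, 7, 7, 1, 5, 9, 1, 1, 3, 5] sum 64, len 15
add 0: [4, 4, 1, 5, 8, 3, 7, 7, 1, 5, 9, 1, 1, 3, 5, 0] sum 64, len 16
add 8: [4, 4, 1, 5, 8, 3, 7, 7, 1, 5, 9, 1, 1, 3, 5, 0, 8] sum 72, len 17
add 9: [4, 1, 5, 8, 3, 7, 7, 1, 5, 9, 1, 1, 3, 5, 0, 8, 9] sum 77, len 17
add 7: [8, 3, 7, 7, 1, 5, 9, 1, 1, 3, 5, 0, 8, 9, 7] sum 74, len 15
add 9: [3, 7, 7, 1, 5, 9, 1, 1, 3, 5, 0, 8, 9, 7, 9] sum 75, len 15
Longest length seen: 17.

17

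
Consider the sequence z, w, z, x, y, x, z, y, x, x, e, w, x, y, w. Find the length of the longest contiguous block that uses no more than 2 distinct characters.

Extend right; when distinct count exceeds 2, shrink from the left:
add z: window [z] (1 distinct), len 1
add w: window [z, w] (2 distinct), len 2
add z: window [z, w, z] (2 distinct), len 3
add x: window [z, x] (2 distinct), len 2
add y: window [x, y] (2 distinct), len 2
add x: window [x, y, x] (2 distinct), len 3
add z: window [x, z] (2 distinct), len 2
add y: window [z, y] (2 distinct), len 2
add x: window [y, x] (2 distinct), len 2
add x: window [y, x, x] (2 distinct), len 3
add e: window [x, x, e] (2 distinct), len 3
add w: window [e, w] (2 distinct), len 2
add x: window [w, x] (2 distinct), len 2
add y: window [x, y] (2 distinct), len 2
add w: window [y, w] (2 distinct), len 2
Longest length with ≤2 distinct: 3.

3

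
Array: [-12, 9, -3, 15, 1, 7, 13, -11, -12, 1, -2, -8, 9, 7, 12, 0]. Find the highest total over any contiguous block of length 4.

36

Window sums for each of the 13 positions:
(-12, 9, -3, 15) → sum 9
(9, -3, 15, 1) → sum 22
(-3, 15, 1, 7) → sum 20
(15, 1, 7, 13) → sum 36
(1, 7, 13, -11) → sum 10
(7, 13, -11, -12) → sum -3
(13, -11, -12, 1) → sum -9
(-11, -12, 1, -2) → sum -24
(-12, 1, -2, -8) → sum -21
(1, -2, -8, 9) → sum 0
(-2, -8, 9, 7) → sum 6
(-8, 9, 7, 12) → sum 20
(9, 7, 12, 0) → sum 28
Highest of these is 36.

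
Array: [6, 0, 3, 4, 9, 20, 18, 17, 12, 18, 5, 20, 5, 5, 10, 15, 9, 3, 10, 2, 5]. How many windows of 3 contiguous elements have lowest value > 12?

1

(6, 0, 3) → min 0
(0, 3, 4) → min 0
(3, 4, 9) → min 3
(4, 9, 20) → min 4
(9, 20, 18) → min 9
(20, 18, 17) → min 17  > 12 ✓
(18, 17, 12) → min 12
(17, 12, 18) → min 12
(12, 18, 5) → min 5
(18, 5, 20) → min 5
(5, 20, 5) → min 5
(20, 5, 5) → min 5
(5, 5, 10) → min 5
(5, 10, 15) → min 5
(10, 15, 9) → min 9
(15, 9, 3) → min 3
(9, 3, 10) → min 3
(3, 10, 2) → min 2
(10, 2, 5) → min 2
1 window satisfy the condition.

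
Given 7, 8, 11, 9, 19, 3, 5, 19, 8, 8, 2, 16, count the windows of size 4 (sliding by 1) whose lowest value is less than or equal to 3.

6

(7, 8, 11, 9) → min 7
(8, 11, 9, 19) → min 8
(11, 9, 19, 3) → min 3  ≤ 3 ✓
(9, 19, 3, 5) → min 3  ≤ 3 ✓
(19, 3, 5, 19) → min 3  ≤ 3 ✓
(3, 5, 19, 8) → min 3  ≤ 3 ✓
(5, 19, 8, 8) → min 5
(19, 8, 8, 2) → min 2  ≤ 3 ✓
(8, 8, 2, 16) → min 2  ≤ 3 ✓
6 windows satisfy the condition.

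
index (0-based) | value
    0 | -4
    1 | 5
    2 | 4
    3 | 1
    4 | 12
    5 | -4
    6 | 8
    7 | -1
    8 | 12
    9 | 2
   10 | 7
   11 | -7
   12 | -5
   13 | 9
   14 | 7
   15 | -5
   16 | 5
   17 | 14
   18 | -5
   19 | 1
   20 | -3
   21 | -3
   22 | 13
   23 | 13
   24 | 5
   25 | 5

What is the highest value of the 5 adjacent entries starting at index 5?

Elements at indices 5..9: -4, 8, -1, 12, 2
max(-4, 8, -1, 12, 2) = 12

12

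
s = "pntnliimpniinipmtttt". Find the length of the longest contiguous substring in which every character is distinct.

5

[p] len 1
[p, n] len 2
[p, n, t] len 3
[t, n] len 2
[t, n, l] len 3
[t, n, l, i] len 4
[i] len 1
[i, m] len 2
[i, m, p] len 3
[i, m, p, n] len 4
[m, p, n, i] len 4
[i] len 1
[i, n] len 2
[n, i] len 2
[n, i, p] len 3
[n, i, p, m] len 4
[n, i, p, m, t] len 5
[t] len 1
[t] len 1
[t] len 1
Longest all-distinct length: 5.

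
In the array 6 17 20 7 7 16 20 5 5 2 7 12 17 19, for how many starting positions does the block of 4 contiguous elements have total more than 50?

6 17 20 7 → sum 50
17 20 7 7 → sum 51  > 50 ✓
20 7 7 16 → sum 50
7 7 16 20 → sum 50
7 16 20 5 → sum 48
16 20 5 5 → sum 46
20 5 5 2 → sum 32
5 5 2 7 → sum 19
5 2 7 12 → sum 26
2 7 12 17 → sum 38
7 12 17 19 → sum 55  > 50 ✓
2 windows satisfy the condition.

2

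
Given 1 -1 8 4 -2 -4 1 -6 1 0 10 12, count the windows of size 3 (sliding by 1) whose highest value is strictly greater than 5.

5

1 -1 8 → max 8  > 5 ✓
-1 8 4 → max 8  > 5 ✓
8 4 -2 → max 8  > 5 ✓
4 -2 -4 → max 4
-2 -4 1 → max 1
-4 1 -6 → max 1
1 -6 1 → max 1
-6 1 0 → max 1
1 0 10 → max 10  > 5 ✓
0 10 12 → max 12  > 5 ✓
5 windows satisfy the condition.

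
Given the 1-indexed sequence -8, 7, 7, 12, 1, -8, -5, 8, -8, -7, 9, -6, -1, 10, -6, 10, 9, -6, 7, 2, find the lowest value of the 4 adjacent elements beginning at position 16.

Elements at indices 16..19: 10, 9, -6, 7
min(10, 9, -6, 7) = -6

-6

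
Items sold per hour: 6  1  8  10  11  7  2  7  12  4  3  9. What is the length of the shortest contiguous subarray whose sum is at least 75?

12

add 6: running sum 6 < 75
add 1: running sum 7 < 75
add 8: running sum 15 < 75
add 10: running sum 25 < 75
add 11: running sum 36 < 75
add 7: running sum 43 < 75
add 2: running sum 45 < 75
add 7: running sum 52 < 75
add 12: running sum 64 < 75
add 4: running sum 68 < 75
add 3: running sum 71 < 75
add 9: shortest ending here [6, 1, 8, 10, 11, 7, 2, 7, 12, 4, 3, 9] sum 80, len 12
Shortest qualifying length: 12.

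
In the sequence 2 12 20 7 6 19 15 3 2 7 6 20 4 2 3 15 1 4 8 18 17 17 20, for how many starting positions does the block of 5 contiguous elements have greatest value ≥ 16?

15

2 12 20 7 6 → max 20  ≥ 16 ✓
12 20 7 6 19 → max 20  ≥ 16 ✓
20 7 6 19 15 → max 20  ≥ 16 ✓
7 6 19 15 3 → max 19  ≥ 16 ✓
6 19 15 3 2 → max 19  ≥ 16 ✓
19 15 3 2 7 → max 19  ≥ 16 ✓
15 3 2 7 6 → max 15
3 2 7 6 20 → max 20  ≥ 16 ✓
2 7 6 20 4 → max 20  ≥ 16 ✓
7 6 20 4 2 → max 20  ≥ 16 ✓
6 20 4 2 3 → max 20  ≥ 16 ✓
20 4 2 3 15 → max 20  ≥ 16 ✓
4 2 3 15 1 → max 15
2 3 15 1 4 → max 15
3 15 1 4 8 → max 15
15 1 4 8 18 → max 18  ≥ 16 ✓
1 4 8 18 17 → max 18  ≥ 16 ✓
4 8 18 17 17 → max 18  ≥ 16 ✓
8 18 17 17 20 → max 20  ≥ 16 ✓
15 windows satisfy the condition.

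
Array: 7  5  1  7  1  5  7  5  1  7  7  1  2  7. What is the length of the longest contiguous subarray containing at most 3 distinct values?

Extend right; when distinct count exceeds 3, shrink from the left:
add 7: window [7] (1 distinct), len 1
add 5: window [7, 5] (2 distinct), len 2
add 1: window [7, 5, 1] (3 distinct), len 3
add 7: window [7, 5, 1, 7] (3 distinct), len 4
add 1: window [7, 5, 1, 7, 1] (3 distinct), len 5
add 5: window [7, 5, 1, 7, 1, 5] (3 distinct), len 6
add 7: window [7, 5, 1, 7, 1, 5, 7] (3 distinct), len 7
add 5: window [7, 5, 1, 7, 1, 5, 7, 5] (3 distinct), len 8
add 1: window [7, 5, 1, 7, 1, 5, 7, 5, 1] (3 distinct), len 9
add 7: window [7, 5, 1, 7, 1, 5, 7, 5, 1, 7] (3 distinct), len 10
add 7: window [7, 5, 1, 7, 1, 5, 7, 5, 1, 7, 7] (3 distinct), len 11
add 1: window [7, 5, 1, 7, 1, 5, 7, 5, 1, 7, 7, 1] (3 distinct), len 12
add 2: window [1, 7, 7, 1, 2] (3 distinct), len 5
add 7: window [1, 7, 7, 1, 2, 7] (3 distinct), len 6
Longest length with ≤3 distinct: 12.

12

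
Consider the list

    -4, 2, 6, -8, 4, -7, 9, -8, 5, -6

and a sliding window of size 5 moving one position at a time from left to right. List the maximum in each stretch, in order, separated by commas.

6, 6, 9, 9, 9, 9

(-4, 2, 6, -8, 4) → max 6
(2, 6, -8, 4, -7) → max 6
(6, -8, 4, -7, 9) → max 9
(-8, 4, -7, 9, -8) → max 9
(4, -7, 9, -8, 5) → max 9
(-7, 9, -8, 5, -6) → max 9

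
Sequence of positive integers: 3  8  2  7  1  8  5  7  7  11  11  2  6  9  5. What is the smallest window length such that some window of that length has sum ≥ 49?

6

add 3: running sum 3 < 49
add 8: running sum 11 < 49
add 2: running sum 13 < 49
add 7: running sum 20 < 49
add 1: running sum 21 < 49
add 8: running sum 29 < 49
add 5: running sum 34 < 49
add 7: running sum 41 < 49
add 7: running sum 48 < 49
add 11: shortest ending here [8, 2, 7, 1, 8, 5, 7, 7, 11] sum 56, len 9
add 11: shortest ending here [8, 5, 7, 7, 11, 11] sum 49, len 6
add 2: shortest ending here [8, 5, 7, 7, 11, 11, 2] sum 51, len 7
add 6: shortest ending here [5, 7, 7, 11, 11, 2, 6] sum 49, len 7
add 9: shortest ending here [7, 7, 11, 11, 2, 6, 9] sum 53, len 7
add 5: shortest ending here [7, 11, 11, 2, 6, 9, 5] sum 51, len 7
Shortest qualifying length: 6.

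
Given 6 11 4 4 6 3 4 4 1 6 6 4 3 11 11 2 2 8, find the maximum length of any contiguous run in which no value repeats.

4

add 6: [6] len 1
add 11: [6, 11] len 2
add 4: [6, 11, 4] len 3
add 4 (repeat 4, move left end past it): [4] len 1
add 6: [4, 6] len 2
add 3: [4, 6, 3] len 3
add 4 (repeat 4, move left end past it): [6, 3, 4] len 3
add 4 (repeat 4, move left end past it): [4] len 1
add 1: [4, 1] len 2
add 6: [4, 1, 6] len 3
add 6 (repeat 6, move left end past it): [6] len 1
add 4: [6, 4] len 2
add 3: [6, 4, 3] len 3
add 11: [6, 4, 3, 11] len 4
add 11 (repeat 11, move left end past it): [11] len 1
add 2: [11, 2] len 2
add 2 (repeat 2, move left end past it): [2] len 1
add 8: [2, 8] len 2
Longest all-distinct length: 4.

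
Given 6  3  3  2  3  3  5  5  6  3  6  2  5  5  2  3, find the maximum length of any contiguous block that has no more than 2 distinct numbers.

5

add 6: window [6] (1 distinct), len 1
add 3: window [6, 3] (2 distinct), len 2
add 3: window [6, 3, 3] (2 distinct), len 3
add 2: window [3, 3, 2] (2 distinct), len 3
add 3: window [3, 3, 2, 3] (2 distinct), len 4
add 3: window [3, 3, 2, 3, 3] (2 distinct), len 5
add 5: window [3, 3, 5] (2 distinct), len 3
add 5: window [3, 3, 5, 5] (2 distinct), len 4
add 6: window [5, 5, 6] (2 distinct), len 3
add 3: window [6, 3] (2 distinct), len 2
add 6: window [6, 3, 6] (2 distinct), len 3
add 2: window [6, 2] (2 distinct), len 2
add 5: window [2, 5] (2 distinct), len 2
add 5: window [2, 5, 5] (2 distinct), len 3
add 2: window [2, 5, 5, 2] (2 distinct), len 4
add 3: window [2, 3] (2 distinct), len 2
Longest length with ≤2 distinct: 5.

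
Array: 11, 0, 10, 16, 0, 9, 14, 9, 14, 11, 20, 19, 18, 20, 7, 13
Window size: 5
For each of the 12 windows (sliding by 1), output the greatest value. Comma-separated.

(11, 0, 10, 16, 0) → max 16
(0, 10, 16, 0, 9) → max 16
(10, 16, 0, 9, 14) → max 16
(16, 0, 9, 14, 9) → max 16
(0, 9, 14, 9, 14) → max 14
(9, 14, 9, 14, 11) → max 14
(14, 9, 14, 11, 20) → max 20
(9, 14, 11, 20, 19) → max 20
(14, 11, 20, 19, 18) → max 20
(11, 20, 19, 18, 20) → max 20
(20, 19, 18, 20, 7) → max 20
(19, 18, 20, 7, 13) → max 20

16, 16, 16, 16, 14, 14, 20, 20, 20, 20, 20, 20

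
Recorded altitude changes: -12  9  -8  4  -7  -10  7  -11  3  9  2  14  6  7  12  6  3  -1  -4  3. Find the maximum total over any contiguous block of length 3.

-12 9 -8 → sum -11
9 -8 4 → sum 5
-8 4 -7 → sum -11
4 -7 -10 → sum -13
-7 -10 7 → sum -10
-10 7 -11 → sum -14
7 -11 3 → sum -1
-11 3 9 → sum 1
3 9 2 → sum 14
9 2 14 → sum 25
2 14 6 → sum 22
14 6 7 → sum 27
6 7 12 → sum 25
7 12 6 → sum 25
12 6 3 → sum 21
6 3 -1 → sum 8
3 -1 -4 → sum -2
-1 -4 3 → sum -2
Maximum of these is 27.

27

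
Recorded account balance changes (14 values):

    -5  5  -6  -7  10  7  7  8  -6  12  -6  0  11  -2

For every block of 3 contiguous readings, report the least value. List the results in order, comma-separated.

Sliding a size-3 window across the 14 values:
-5 5 -6 → min -6
5 -6 -7 → min -7
-6 -7 10 → min -7
-7 10 7 → min -7
10 7 7 → min 7
7 7 8 → min 7
7 8 -6 → min -6
8 -6 12 → min -6
-6 12 -6 → min -6
12 -6 0 → min -6
-6 0 11 → min -6
0 11 -2 → min -2

-6, -7, -7, -7, 7, 7, -6, -6, -6, -6, -6, -2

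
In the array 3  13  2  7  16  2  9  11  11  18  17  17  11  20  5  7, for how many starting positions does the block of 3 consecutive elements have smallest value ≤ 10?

3 13 2 → min 2  ≤ 10 ✓
13 2 7 → min 2  ≤ 10 ✓
2 7 16 → min 2  ≤ 10 ✓
7 16 2 → min 2  ≤ 10 ✓
16 2 9 → min 2  ≤ 10 ✓
2 9 11 → min 2  ≤ 10 ✓
9 11 11 → min 9  ≤ 10 ✓
11 11 18 → min 11
11 18 17 → min 11
18 17 17 → min 17
17 17 11 → min 11
17 11 20 → min 11
11 20 5 → min 5  ≤ 10 ✓
20 5 7 → min 5  ≤ 10 ✓
9 windows satisfy the condition.

9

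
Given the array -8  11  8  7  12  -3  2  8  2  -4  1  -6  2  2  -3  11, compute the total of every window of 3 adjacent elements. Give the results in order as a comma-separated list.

11, 26, 27, 16, 11, 7, 12, 6, -1, -9, -3, -2, 1, 10

Sliding a size-3 window across the 16 values:
[-8, 11, 8] → sum 11
[11, 8, 7] → sum 26
[8, 7, 12] → sum 27
[7, 12, -3] → sum 16
[12, -3, 2] → sum 11
[-3, 2, 8] → sum 7
[2, 8, 2] → sum 12
[8, 2, -4] → sum 6
[2, -4, 1] → sum -1
[-4, 1, -6] → sum -9
[1, -6, 2] → sum -3
[-6, 2, 2] → sum -2
[2, 2, -3] → sum 1
[2, -3, 11] → sum 10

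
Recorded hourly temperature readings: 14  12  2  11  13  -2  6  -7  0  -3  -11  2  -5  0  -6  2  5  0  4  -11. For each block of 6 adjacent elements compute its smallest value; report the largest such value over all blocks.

Window mins for each of the 15 positions:
14 12 2 11 13 -2 → min -2
12 2 11 13 -2 6 → min -2
2 11 13 -2 6 -7 → min -7
11 13 -2 6 -7 0 → min -7
13 -2 6 -7 0 -3 → min -7
-2 6 -7 0 -3 -11 → min -11
6 -7 0 -3 -11 2 → min -11
-7 0 -3 -11 2 -5 → min -11
0 -3 -11 2 -5 0 → min -11
-3 -11 2 -5 0 -6 → min -11
-11 2 -5 0 -6 2 → min -11
2 -5 0 -6 2 5 → min -6
-5 0 -6 2 5 0 → min -6
0 -6 2 5 0 4 → min -6
-6 2 5 0 4 -11 → min -11
Largest of these is -2.

-2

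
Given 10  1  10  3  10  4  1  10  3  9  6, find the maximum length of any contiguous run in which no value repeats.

[10] len 1
[10, 1] len 2
[1, 10] len 2
[1, 10, 3] len 3
[3, 10] len 2
[3, 10, 4] len 3
[3, 10, 4, 1] len 4
[4, 1, 10] len 3
[4, 1, 10, 3] len 4
[4, 1, 10, 3, 9] len 5
[4, 1, 10, 3, 9, 6] len 6
Longest all-distinct length: 6.

6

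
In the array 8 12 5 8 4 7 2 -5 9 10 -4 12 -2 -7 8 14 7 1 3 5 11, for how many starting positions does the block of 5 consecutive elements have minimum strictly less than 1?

11

(8, 12, 5, 8, 4) → min 4
(12, 5, 8, 4, 7) → min 4
(5, 8, 4, 7, 2) → min 2
(8, 4, 7, 2, -5) → min -5  < 1 ✓
(4, 7, 2, -5, 9) → min -5  < 1 ✓
(7, 2, -5, 9, 10) → min -5  < 1 ✓
(2, -5, 9, 10, -4) → min -5  < 1 ✓
(-5, 9, 10, -4, 12) → min -5  < 1 ✓
(9, 10, -4, 12, -2) → min -4  < 1 ✓
(10, -4, 12, -2, -7) → min -7  < 1 ✓
(-4, 12, -2, -7, 8) → min -7  < 1 ✓
(12, -2, -7, 8, 14) → min -7  < 1 ✓
(-2, -7, 8, 14, 7) → min -7  < 1 ✓
(-7, 8, 14, 7, 1) → min -7  < 1 ✓
(8, 14, 7, 1, 3) → min 1
(14, 7, 1, 3, 5) → min 1
(7, 1, 3, 5, 11) → min 1
11 windows satisfy the condition.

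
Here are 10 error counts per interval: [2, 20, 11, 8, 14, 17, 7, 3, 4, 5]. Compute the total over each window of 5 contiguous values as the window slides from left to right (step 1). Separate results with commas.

55, 70, 57, 49, 45, 36

Sliding a size-5 window across the 10 values:
2 20 11 8 14 → sum 55
20 11 8 14 17 → sum 70
11 8 14 17 7 → sum 57
8 14 17 7 3 → sum 49
14 17 7 3 4 → sum 45
17 7 3 4 5 → sum 36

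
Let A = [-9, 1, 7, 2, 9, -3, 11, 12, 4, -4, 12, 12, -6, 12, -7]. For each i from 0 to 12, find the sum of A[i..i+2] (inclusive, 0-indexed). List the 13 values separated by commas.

Sliding a size-3 window across the 15 values:
(-9, 1, 7) → sum -1
(1, 7, 2) → sum 10
(7, 2, 9) → sum 18
(2, 9, -3) → sum 8
(9, -3, 11) → sum 17
(-3, 11, 12) → sum 20
(11, 12, 4) → sum 27
(12, 4, -4) → sum 12
(4, -4, 12) → sum 12
(-4, 12, 12) → sum 20
(12, 12, -6) → sum 18
(12, -6, 12) → sum 18
(-6, 12, -7) → sum -1

-1, 10, 18, 8, 17, 20, 27, 12, 12, 20, 18, 18, -1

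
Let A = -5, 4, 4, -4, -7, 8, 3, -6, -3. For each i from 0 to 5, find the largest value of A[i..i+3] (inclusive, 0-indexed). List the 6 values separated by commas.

4, 4, 8, 8, 8, 8

(-5, 4, 4, -4) → max 4
(4, 4, -4, -7) → max 4
(4, -4, -7, 8) → max 8
(-4, -7, 8, 3) → max 8
(-7, 8, 3, -6) → max 8
(8, 3, -6, -3) → max 8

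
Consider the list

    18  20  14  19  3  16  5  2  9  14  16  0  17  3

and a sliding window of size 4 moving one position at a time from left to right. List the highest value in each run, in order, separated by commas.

20, 20, 19, 19, 16, 16, 14, 16, 16, 17, 17

Sliding a size-4 window across the 14 values:
(18, 20, 14, 19) → max 20
(20, 14, 19, 3) → max 20
(14, 19, 3, 16) → max 19
(19, 3, 16, 5) → max 19
(3, 16, 5, 2) → max 16
(16, 5, 2, 9) → max 16
(5, 2, 9, 14) → max 14
(2, 9, 14, 16) → max 16
(9, 14, 16, 0) → max 16
(14, 16, 0, 17) → max 17
(16, 0, 17, 3) → max 17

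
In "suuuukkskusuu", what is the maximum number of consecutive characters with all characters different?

3

add s: [s] len 1
add u: [s, u] len 2
add u (repeat u, move left end past it): [u] len 1
add u (repeat u, move left end past it): [u] len 1
add u (repeat u, move left end past it): [u] len 1
add k: [u, k] len 2
add k (repeat k, move left end past it): [k] len 1
add s: [k, s] len 2
add k (repeat k, move left end past it): [s, k] len 2
add u: [s, k, u] len 3
add s (repeat s, move left end past it): [k, u, s] len 3
add u (repeat u, move left end past it): [s, u] len 2
add u (repeat u, move left end past it): [u] len 1
Longest all-distinct length: 3.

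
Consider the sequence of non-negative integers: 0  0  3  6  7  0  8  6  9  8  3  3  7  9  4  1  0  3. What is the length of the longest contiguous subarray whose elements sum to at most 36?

8

Extend to the right; shrink from the left whenever the sum exceeds 36:
[0] sum 0 len 1
[0, 0] sum 0 len 2
[0, 0, 3] sum 3 len 3
[0, 0, 3, 6] sum 9 len 4
[0, 0, 3, 6, 7] sum 16 len 5
[0, 0, 3, 6, 7, 0] sum 16 len 6
[0, 0, 3, 6, 7, 0, 8] sum 24 len 7
[0, 0, 3, 6, 7, 0, 8, 6] sum 30 len 8
[6, 7, 0, 8, 6, 9] sum 36 len 6
[0, 8, 6, 9, 8] sum 31 len 5
[0, 8, 6, 9, 8, 3] sum 34 len 6
[6, 9, 8, 3, 3] sum 29 len 5
[6, 9, 8, 3, 3, 7] sum 36 len 6
[8, 3, 3, 7, 9] sum 30 len 5
[8, 3, 3, 7, 9, 4] sum 34 len 6
[8, 3, 3, 7, 9, 4, 1] sum 35 len 7
[8, 3, 3, 7, 9, 4, 1, 0] sum 35 len 8
[3, 3, 7, 9, 4, 1, 0, 3] sum 30 len 8
Longest length seen: 8.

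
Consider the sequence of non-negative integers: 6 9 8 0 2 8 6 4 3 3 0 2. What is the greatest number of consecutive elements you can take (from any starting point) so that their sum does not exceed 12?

→ 6: sum 6, len 1
→ 9 (dropped 6): sum 9, len 1
→ 8 (dropped 9): sum 8, len 1
→ 0: sum 8, len 2
→ 2: sum 10, len 3
→ 8 (dropped 8): sum 10, len 3
→ 6 (dropped 0, 2, 8): sum 6, len 1
→ 4: sum 10, len 2
→ 3 (dropped 6): sum 7, len 2
→ 3: sum 10, len 3
→ 0: sum 10, len 4
→ 2: sum 12, len 5
Longest length seen: 5.

5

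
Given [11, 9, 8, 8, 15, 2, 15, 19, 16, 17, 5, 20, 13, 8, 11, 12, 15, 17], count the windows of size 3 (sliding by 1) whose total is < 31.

3

11 9 8 → sum 28  < 31 ✓
9 8 8 → sum 25  < 31 ✓
8 8 15 → sum 31
8 15 2 → sum 25  < 31 ✓
15 2 15 → sum 32
2 15 19 → sum 36
15 19 16 → sum 50
19 16 17 → sum 52
16 17 5 → sum 38
17 5 20 → sum 42
5 20 13 → sum 38
20 13 8 → sum 41
13 8 11 → sum 32
8 11 12 → sum 31
11 12 15 → sum 38
12 15 17 → sum 44
3 windows satisfy the condition.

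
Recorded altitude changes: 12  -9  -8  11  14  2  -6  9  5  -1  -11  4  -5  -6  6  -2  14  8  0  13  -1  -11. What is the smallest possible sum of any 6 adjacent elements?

-14

12 -9 -8 11 14 2 → sum 22
-9 -8 11 14 2 -6 → sum 4
-8 11 14 2 -6 9 → sum 22
11 14 2 -6 9 5 → sum 35
14 2 -6 9 5 -1 → sum 23
2 -6 9 5 -1 -11 → sum -2
-6 9 5 -1 -11 4 → sum 0
9 5 -1 -11 4 -5 → sum 1
5 -1 -11 4 -5 -6 → sum -14
-1 -11 4 -5 -6 6 → sum -13
-11 4 -5 -6 6 -2 → sum -14
4 -5 -6 6 -2 14 → sum 11
-5 -6 6 -2 14 8 → sum 15
-6 6 -2 14 8 0 → sum 20
6 -2 14 8 0 13 → sum 39
-2 14 8 0 13 -1 → sum 32
14 8 0 13 -1 -11 → sum 23
Smallest of these is -14.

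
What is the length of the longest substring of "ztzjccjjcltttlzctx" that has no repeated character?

[z] len 1
[z, t] len 2
[t, z] len 2
[t, z, j] len 3
[t, z, j, c] len 4
[c] len 1
[c, j] len 2
[j] len 1
[j, c] len 2
[j, c, l] len 3
[j, c, l, t] len 4
[t] len 1
[t] len 1
[t, l] len 2
[t, l, z] len 3
[t, l, z, c] len 4
[l, z, c, t] len 4
[l, z, c, t, x] len 5
Longest all-distinct length: 5.

5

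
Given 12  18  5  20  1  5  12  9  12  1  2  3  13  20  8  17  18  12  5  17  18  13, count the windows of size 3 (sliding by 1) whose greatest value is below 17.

7

(12, 18, 5) → max 18
(18, 5, 20) → max 20
(5, 20, 1) → max 20
(20, 1, 5) → max 20
(1, 5, 12) → max 12  < 17 ✓
(5, 12, 9) → max 12  < 17 ✓
(12, 9, 12) → max 12  < 17 ✓
(9, 12, 1) → max 12  < 17 ✓
(12, 1, 2) → max 12  < 17 ✓
(1, 2, 3) → max 3  < 17 ✓
(2, 3, 13) → max 13  < 17 ✓
(3, 13, 20) → max 20
(13, 20, 8) → max 20
(20, 8, 17) → max 20
(8, 17, 18) → max 18
(17, 18, 12) → max 18
(18, 12, 5) → max 18
(12, 5, 17) → max 17
(5, 17, 18) → max 18
(17, 18, 13) → max 18
7 windows satisfy the condition.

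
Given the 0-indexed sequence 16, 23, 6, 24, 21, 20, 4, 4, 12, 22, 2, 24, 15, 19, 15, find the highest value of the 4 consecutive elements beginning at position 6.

22

Elements at indices 6..9: 4, 4, 12, 22
max(4, 4, 12, 22) = 22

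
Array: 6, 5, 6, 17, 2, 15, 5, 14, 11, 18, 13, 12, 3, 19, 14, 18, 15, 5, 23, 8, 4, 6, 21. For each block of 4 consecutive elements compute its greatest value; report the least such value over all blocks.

15

6 5 6 17 → max 17
5 6 17 2 → max 17
6 17 2 15 → max 17
17 2 15 5 → max 17
2 15 5 14 → max 15
15 5 14 11 → max 15
5 14 11 18 → max 18
14 11 18 13 → max 18
11 18 13 12 → max 18
18 13 12 3 → max 18
13 12 3 19 → max 19
12 3 19 14 → max 19
3 19 14 18 → max 19
19 14 18 15 → max 19
14 18 15 5 → max 18
18 15 5 23 → max 23
15 5 23 8 → max 23
5 23 8 4 → max 23
23 8 4 6 → max 23
8 4 6 21 → max 21
Least of these is 15.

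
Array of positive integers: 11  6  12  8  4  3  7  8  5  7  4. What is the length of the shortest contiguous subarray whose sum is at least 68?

10

Extend right; whenever the sum reaches 68, record the length and shrink from the left:
add 11: running sum 11 < 68
add 6: running sum 17 < 68
add 12: running sum 29 < 68
add 8: running sum 37 < 68
add 4: running sum 41 < 68
add 3: running sum 44 < 68
add 7: running sum 51 < 68
add 8: running sum 59 < 68
add 5: running sum 64 < 68
add 7: shortest ending here [11, 6, 12, 8, 4, 3, 7, 8, 5, 7] sum 71, len 10
add 4: shortest ending here [11, 6, 12, 8, 4, 3, 7, 8, 5, 7, 4] sum 75, len 11
Shortest qualifying length: 10.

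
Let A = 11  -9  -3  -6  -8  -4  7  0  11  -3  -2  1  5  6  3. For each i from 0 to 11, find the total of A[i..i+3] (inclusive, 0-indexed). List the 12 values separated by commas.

-7, -26, -21, -11, -5, 14, 15, 6, 7, 1, 10, 15

11 -9 -3 -6 → sum -7
-9 -3 -6 -8 → sum -26
-3 -6 -8 -4 → sum -21
-6 -8 -4 7 → sum -11
-8 -4 7 0 → sum -5
-4 7 0 11 → sum 14
7 0 11 -3 → sum 15
0 11 -3 -2 → sum 6
11 -3 -2 1 → sum 7
-3 -2 1 5 → sum 1
-2 1 5 6 → sum 10
1 5 6 3 → sum 15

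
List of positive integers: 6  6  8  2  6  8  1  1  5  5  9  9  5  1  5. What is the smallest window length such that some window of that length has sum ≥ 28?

add 6: running sum 6 < 28
add 6: running sum 12 < 28
add 8: running sum 20 < 28
add 2: running sum 22 < 28
add 6: shortest ending here [6, 6, 8, 2, 6] sum 28, len 5
add 8: shortest ending here [6, 8, 2, 6, 8] sum 30, len 5
add 1: shortest ending here [6, 8, 2, 6, 8, 1] sum 31, len 6
add 1: shortest ending here [6, 8, 2, 6, 8, 1, 1] sum 32, len 7
add 5: shortest ending here [8, 2, 6, 8, 1, 1, 5] sum 31, len 7
add 5: shortest ending here [2, 6, 8, 1, 1, 5, 5] sum 28, len 7
add 9: shortest ending here [8, 1, 1, 5, 5, 9] sum 29, len 6
add 9: shortest ending here [5, 5, 9, 9] sum 28, len 4
add 5: shortest ending here [5, 9, 9, 5] sum 28, len 4
add 1: shortest ending here [5, 9, 9, 5, 1] sum 29, len 5
add 5: shortest ending here [9, 9, 5, 1, 5] sum 29, len 5
Shortest qualifying length: 4.

4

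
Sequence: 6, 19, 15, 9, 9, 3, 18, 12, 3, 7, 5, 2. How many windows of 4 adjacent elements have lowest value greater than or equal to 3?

6 19 15 9 → min 6  ≥ 3 ✓
19 15 9 9 → min 9  ≥ 3 ✓
15 9 9 3 → min 3  ≥ 3 ✓
9 9 3 18 → min 3  ≥ 3 ✓
9 3 18 12 → min 3  ≥ 3 ✓
3 18 12 3 → min 3  ≥ 3 ✓
18 12 3 7 → min 3  ≥ 3 ✓
12 3 7 5 → min 3  ≥ 3 ✓
3 7 5 2 → min 2
8 windows satisfy the condition.

8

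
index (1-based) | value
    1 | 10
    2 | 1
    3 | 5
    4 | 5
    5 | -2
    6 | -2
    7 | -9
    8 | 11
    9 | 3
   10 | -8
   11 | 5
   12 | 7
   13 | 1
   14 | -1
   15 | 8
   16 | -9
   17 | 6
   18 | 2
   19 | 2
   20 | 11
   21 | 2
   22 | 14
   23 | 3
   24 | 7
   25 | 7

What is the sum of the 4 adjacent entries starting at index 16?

1

Elements at indices 16..19: -9, 6, 2, 2
sum(-9, 6, 2, 2) = 1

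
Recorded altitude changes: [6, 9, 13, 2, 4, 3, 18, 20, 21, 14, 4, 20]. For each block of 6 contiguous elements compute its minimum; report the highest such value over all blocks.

Each size-6 window and its min:
(6, 9, 13, 2, 4, 3) → min 2
(9, 13, 2, 4, 3, 18) → min 2
(13, 2, 4, 3, 18, 20) → min 2
(2, 4, 3, 18, 20, 21) → min 2
(4, 3, 18, 20, 21, 14) → min 3
(3, 18, 20, 21, 14, 4) → min 3
(18, 20, 21, 14, 4, 20) → min 4
Highest of these is 4.

4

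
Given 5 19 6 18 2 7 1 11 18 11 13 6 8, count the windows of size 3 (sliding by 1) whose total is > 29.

6

(5, 19, 6) → sum 30  > 29 ✓
(19, 6, 18) → sum 43  > 29 ✓
(6, 18, 2) → sum 26
(18, 2, 7) → sum 27
(2, 7, 1) → sum 10
(7, 1, 11) → sum 19
(1, 11, 18) → sum 30  > 29 ✓
(11, 18, 11) → sum 40  > 29 ✓
(18, 11, 13) → sum 42  > 29 ✓
(11, 13, 6) → sum 30  > 29 ✓
(13, 6, 8) → sum 27
6 windows satisfy the condition.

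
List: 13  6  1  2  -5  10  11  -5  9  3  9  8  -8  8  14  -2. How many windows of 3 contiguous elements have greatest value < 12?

[13, 6, 1] → max 13
[6, 1, 2] → max 6  < 12 ✓
[1, 2, -5] → max 2  < 12 ✓
[2, -5, 10] → max 10  < 12 ✓
[-5, 10, 11] → max 11  < 12 ✓
[10, 11, -5] → max 11  < 12 ✓
[11, -5, 9] → max 11  < 12 ✓
[-5, 9, 3] → max 9  < 12 ✓
[9, 3, 9] → max 9  < 12 ✓
[3, 9, 8] → max 9  < 12 ✓
[9, 8, -8] → max 9  < 12 ✓
[8, -8, 8] → max 8  < 12 ✓
[-8, 8, 14] → max 14
[8, 14, -2] → max 14
11 windows satisfy the condition.

11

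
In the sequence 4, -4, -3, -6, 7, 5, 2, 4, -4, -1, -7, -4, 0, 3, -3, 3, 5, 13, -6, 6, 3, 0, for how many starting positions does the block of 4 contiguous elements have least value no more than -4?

[4, -4, -3, -6] → min -6  ≤ -4 ✓
[-4, -3, -6, 7] → min -6  ≤ -4 ✓
[-3, -6, 7, 5] → min -6  ≤ -4 ✓
[-6, 7, 5, 2] → min -6  ≤ -4 ✓
[7, 5, 2, 4] → min 2
[5, 2, 4, -4] → min -4  ≤ -4 ✓
[2, 4, -4, -1] → min -4  ≤ -4 ✓
[4, -4, -1, -7] → min -7  ≤ -4 ✓
[-4, -1, -7, -4] → min -7  ≤ -4 ✓
[-1, -7, -4, 0] → min -7  ≤ -4 ✓
[-7, -4, 0, 3] → min -7  ≤ -4 ✓
[-4, 0, 3, -3] → min -4  ≤ -4 ✓
[0, 3, -3, 3] → min -3
[3, -3, 3, 5] → min -3
[-3, 3, 5, 13] → min -3
[3, 5, 13, -6] → min -6  ≤ -4 ✓
[5, 13, -6, 6] → min -6  ≤ -4 ✓
[13, -6, 6, 3] → min -6  ≤ -4 ✓
[-6, 6, 3, 0] → min -6  ≤ -4 ✓
15 windows satisfy the condition.

15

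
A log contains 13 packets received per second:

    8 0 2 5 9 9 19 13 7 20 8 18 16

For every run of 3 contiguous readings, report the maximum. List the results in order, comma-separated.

8, 5, 9, 9, 19, 19, 19, 20, 20, 20, 18

(8, 0, 2) → max 8
(0, 2, 5) → max 5
(2, 5, 9) → max 9
(5, 9, 9) → max 9
(9, 9, 19) → max 19
(9, 19, 13) → max 19
(19, 13, 7) → max 19
(13, 7, 20) → max 20
(7, 20, 8) → max 20
(20, 8, 18) → max 20
(8, 18, 16) → max 18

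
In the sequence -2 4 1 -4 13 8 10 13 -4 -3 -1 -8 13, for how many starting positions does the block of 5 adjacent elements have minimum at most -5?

2

(-2, 4, 1, -4, 13) → min -4
(4, 1, -4, 13, 8) → min -4
(1, -4, 13, 8, 10) → min -4
(-4, 13, 8, 10, 13) → min -4
(13, 8, 10, 13, -4) → min -4
(8, 10, 13, -4, -3) → min -4
(10, 13, -4, -3, -1) → min -4
(13, -4, -3, -1, -8) → min -8  ≤ -5 ✓
(-4, -3, -1, -8, 13) → min -8  ≤ -5 ✓
2 windows satisfy the condition.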